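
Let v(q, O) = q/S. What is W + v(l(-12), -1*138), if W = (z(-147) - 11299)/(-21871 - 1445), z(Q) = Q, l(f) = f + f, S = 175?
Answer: 721733/2040150 ≈ 0.35376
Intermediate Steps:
l(f) = 2*f
v(q, O) = q/175
W = 5723/11658 (W = (-147 - 11299)/(-21871 - 1445) = -11446/(-23316) = -11446*(-1/23316) = 5723/11658 ≈ 0.49091)
W + v(l(-12), -1*138) = 5723/11658 + (2*(-12))/175 = 5723/11658 + (1/175)*(-24) = 5723/11658 - 24/175 = 721733/2040150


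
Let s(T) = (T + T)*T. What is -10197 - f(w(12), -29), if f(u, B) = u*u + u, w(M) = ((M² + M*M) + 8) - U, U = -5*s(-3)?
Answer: -159579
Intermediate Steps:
s(T) = 2*T² (s(T) = (2*T)*T = 2*T²)
U = -90 (U = -10*(-3)² = -10*9 = -5*18 = -90)
w(M) = 98 + 2*M² (w(M) = ((M² + M*M) + 8) - 1*(-90) = ((M² + M²) + 8) + 90 = (2*M² + 8) + 90 = (8 + 2*M²) + 90 = 98 + 2*M²)
f(u, B) = u + u² (f(u, B) = u² + u = u + u²)
-10197 - f(w(12), -29) = -10197 - (98 + 2*12²)*(1 + (98 + 2*12²)) = -10197 - (98 + 2*144)*(1 + (98 + 2*144)) = -10197 - (98 + 288)*(1 + (98 + 288)) = -10197 - 386*(1 + 386) = -10197 - 386*387 = -10197 - 1*149382 = -10197 - 149382 = -159579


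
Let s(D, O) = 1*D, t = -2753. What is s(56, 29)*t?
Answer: -154168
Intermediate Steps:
s(D, O) = D
s(56, 29)*t = 56*(-2753) = -154168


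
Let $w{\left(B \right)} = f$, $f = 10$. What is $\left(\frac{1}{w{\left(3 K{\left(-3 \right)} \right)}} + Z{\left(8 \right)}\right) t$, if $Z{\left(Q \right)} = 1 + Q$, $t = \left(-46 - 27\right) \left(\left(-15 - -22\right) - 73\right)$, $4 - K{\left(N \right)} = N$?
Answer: $\frac{219219}{5} \approx 43844.0$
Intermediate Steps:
$K{\left(N \right)} = 4 - N$
$t = 4818$ ($t = - 73 \left(\left(-15 + 22\right) - 73\right) = - 73 \left(7 - 73\right) = \left(-73\right) \left(-66\right) = 4818$)
$w{\left(B \right)} = 10$
$\left(\frac{1}{w{\left(3 K{\left(-3 \right)} \right)}} + Z{\left(8 \right)}\right) t = \left(\frac{1}{10} + \left(1 + 8\right)\right) 4818 = \left(\frac{1}{10} + 9\right) 4818 = \frac{91}{10} \cdot 4818 = \frac{219219}{5}$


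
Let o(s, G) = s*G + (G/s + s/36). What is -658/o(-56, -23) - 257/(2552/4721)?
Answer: -787760426639/1655163400 ≈ -475.94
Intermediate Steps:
o(s, G) = s/36 + G*s + G/s (o(s, G) = G*s + (G/s + s*(1/36)) = G*s + (G/s + s/36) = G*s + (s/36 + G/s) = s/36 + G*s + G/s)
-658/o(-56, -23) - 257/(2552/4721) = -658/((1/36)*(-56) - 23*(-56) - 23/(-56)) - 257/(2552/4721) = -658/(-14/9 + 1288 - 23*(-1/56)) - 257/(2552*(1/4721)) = -658/(-14/9 + 1288 + 23/56) - 257/2552/4721 = -658/648575/504 - 257*4721/2552 = -658*504/648575 - 1213297/2552 = -331632/648575 - 1213297/2552 = -787760426639/1655163400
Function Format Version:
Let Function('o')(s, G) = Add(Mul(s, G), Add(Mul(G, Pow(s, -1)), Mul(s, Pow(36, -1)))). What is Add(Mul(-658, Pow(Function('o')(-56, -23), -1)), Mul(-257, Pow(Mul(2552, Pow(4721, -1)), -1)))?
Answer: Rational(-787760426639, 1655163400) ≈ -475.94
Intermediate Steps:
Function('o')(s, G) = Add(Mul(Rational(1, 36), s), Mul(G, s), Mul(G, Pow(s, -1))) (Function('o')(s, G) = Add(Mul(G, s), Add(Mul(G, Pow(s, -1)), Mul(s, Rational(1, 36)))) = Add(Mul(G, s), Add(Mul(G, Pow(s, -1)), Mul(Rational(1, 36), s))) = Add(Mul(G, s), Add(Mul(Rational(1, 36), s), Mul(G, Pow(s, -1)))) = Add(Mul(Rational(1, 36), s), Mul(G, s), Mul(G, Pow(s, -1))))
Add(Mul(-658, Pow(Function('o')(-56, -23), -1)), Mul(-257, Pow(Mul(2552, Pow(4721, -1)), -1))) = Add(Mul(-658, Pow(Add(Mul(Rational(1, 36), -56), Mul(-23, -56), Mul(-23, Pow(-56, -1))), -1)), Mul(-257, Pow(Mul(2552, Pow(4721, -1)), -1))) = Add(Mul(-658, Pow(Add(Rational(-14, 9), 1288, Mul(-23, Rational(-1, 56))), -1)), Mul(-257, Pow(Mul(2552, Rational(1, 4721)), -1))) = Add(Mul(-658, Pow(Add(Rational(-14, 9), 1288, Rational(23, 56)), -1)), Mul(-257, Pow(Rational(2552, 4721), -1))) = Add(Mul(-658, Pow(Rational(648575, 504), -1)), Mul(-257, Rational(4721, 2552))) = Add(Mul(-658, Rational(504, 648575)), Rational(-1213297, 2552)) = Add(Rational(-331632, 648575), Rational(-1213297, 2552)) = Rational(-787760426639, 1655163400)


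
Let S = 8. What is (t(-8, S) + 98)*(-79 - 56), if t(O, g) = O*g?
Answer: -4590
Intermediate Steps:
(t(-8, S) + 98)*(-79 - 56) = (-8*8 + 98)*(-79 - 56) = (-64 + 98)*(-135) = 34*(-135) = -4590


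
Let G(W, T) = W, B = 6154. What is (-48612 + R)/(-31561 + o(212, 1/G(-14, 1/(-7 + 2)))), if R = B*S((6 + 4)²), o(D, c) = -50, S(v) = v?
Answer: -566788/31611 ≈ -17.930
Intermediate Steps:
R = 615400 (R = 6154*(6 + 4)² = 6154*10² = 6154*100 = 615400)
(-48612 + R)/(-31561 + o(212, 1/G(-14, 1/(-7 + 2)))) = (-48612 + 615400)/(-31561 - 50) = 566788/(-31611) = 566788*(-1/31611) = -566788/31611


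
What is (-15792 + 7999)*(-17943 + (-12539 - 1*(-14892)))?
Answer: 121492870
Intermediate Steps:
(-15792 + 7999)*(-17943 + (-12539 - 1*(-14892))) = -7793*(-17943 + (-12539 + 14892)) = -7793*(-17943 + 2353) = -7793*(-15590) = 121492870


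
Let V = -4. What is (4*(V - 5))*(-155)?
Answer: 5580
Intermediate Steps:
(4*(V - 5))*(-155) = (4*(-4 - 5))*(-155) = (4*(-9))*(-155) = -36*(-155) = 5580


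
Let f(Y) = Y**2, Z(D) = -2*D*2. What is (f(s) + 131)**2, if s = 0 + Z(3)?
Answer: 75625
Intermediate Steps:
Z(D) = -4*D
s = -12 (s = 0 - 4*3 = 0 - 12 = -12)
(f(s) + 131)**2 = ((-12)**2 + 131)**2 = (144 + 131)**2 = 275**2 = 75625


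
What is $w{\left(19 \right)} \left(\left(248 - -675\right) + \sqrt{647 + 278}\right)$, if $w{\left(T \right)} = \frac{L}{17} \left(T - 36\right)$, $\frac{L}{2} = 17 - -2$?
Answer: $-35074 - 190 \sqrt{37} \approx -36230.0$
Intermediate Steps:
$L = 38$ ($L = 2 \left(17 - -2\right) = 2 \left(17 + 2\right) = 2 \cdot 19 = 38$)
$w{\left(T \right)} = - \frac{1368}{17} + \frac{38 T}{17}$ ($w{\left(T \right)} = \frac{38}{17} \left(T - 36\right) = 38 \cdot \frac{1}{17} \left(-36 + T\right) = \frac{38 \left(-36 + T\right)}{17} = - \frac{1368}{17} + \frac{38 T}{17}$)
$w{\left(19 \right)} \left(\left(248 - -675\right) + \sqrt{647 + 278}\right) = \left(- \frac{1368}{17} + \frac{38}{17} \cdot 19\right) \left(\left(248 - -675\right) + \sqrt{647 + 278}\right) = \left(- \frac{1368}{17} + \frac{722}{17}\right) \left(\left(248 + 675\right) + \sqrt{925}\right) = - 38 \left(923 + 5 \sqrt{37}\right) = -35074 - 190 \sqrt{37}$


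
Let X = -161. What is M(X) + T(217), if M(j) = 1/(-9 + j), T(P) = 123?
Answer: 20909/170 ≈ 122.99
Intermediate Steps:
M(X) + T(217) = 1/(-9 - 161) + 123 = 1/(-170) + 123 = -1/170 + 123 = 20909/170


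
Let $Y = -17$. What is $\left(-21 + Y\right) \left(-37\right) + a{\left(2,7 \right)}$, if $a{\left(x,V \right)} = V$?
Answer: $1413$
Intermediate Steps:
$\left(-21 + Y\right) \left(-37\right) + a{\left(2,7 \right)} = \left(-21 - 17\right) \left(-37\right) + 7 = \left(-38\right) \left(-37\right) + 7 = 1406 + 7 = 1413$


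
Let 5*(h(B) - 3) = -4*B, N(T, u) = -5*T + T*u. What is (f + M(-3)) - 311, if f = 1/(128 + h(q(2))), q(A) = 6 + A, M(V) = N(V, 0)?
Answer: -184403/623 ≈ -295.99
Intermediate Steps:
M(V) = -5*V (M(V) = V*(-5 + 0) = V*(-5) = -5*V)
h(B) = 3 - 4*B/5 (h(B) = 3 + (-4*B)/5 = 3 - 4*B/5)
f = 5/623 (f = 1/(128 + (3 - 4*(6 + 2)/5)) = 1/(128 + (3 - ⅘*8)) = 1/(128 + (3 - 32/5)) = 1/(128 - 17/5) = 1/(623/5) = 5/623 ≈ 0.0080257)
(f + M(-3)) - 311 = (5/623 - 5*(-3)) - 311 = (5/623 + 15) - 311 = 9350/623 - 311 = -184403/623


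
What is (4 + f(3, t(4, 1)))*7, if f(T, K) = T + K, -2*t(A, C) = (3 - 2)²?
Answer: 91/2 ≈ 45.500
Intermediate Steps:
t(A, C) = -½ (t(A, C) = -(3 - 2)²/2 = -½*1² = -½*1 = -½)
f(T, K) = K + T
(4 + f(3, t(4, 1)))*7 = (4 + (-½ + 3))*7 = (4 + 5/2)*7 = (13/2)*7 = 91/2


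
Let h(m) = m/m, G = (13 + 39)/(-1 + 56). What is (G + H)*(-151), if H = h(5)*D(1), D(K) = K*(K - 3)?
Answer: 8758/55 ≈ 159.24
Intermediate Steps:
D(K) = K*(-3 + K)
G = 52/55 ≈ 0.94545
h(m) = 1
H = -2 (H = 1*(1*(-3 + 1)) = 1*(1*(-2)) = 1*(-2) = -2)
(G + H)*(-151) = (52/55 - 2)*(-151) = -58/55*(-151) = 8758/55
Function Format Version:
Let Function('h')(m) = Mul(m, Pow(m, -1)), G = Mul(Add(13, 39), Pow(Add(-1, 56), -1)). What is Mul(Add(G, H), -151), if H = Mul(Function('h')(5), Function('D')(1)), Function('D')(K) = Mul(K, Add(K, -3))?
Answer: Rational(8758, 55) ≈ 159.24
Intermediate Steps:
Function('D')(K) = Mul(K, Add(-3, K))
G = Rational(52, 55) (G = Mul(52, Pow(55, -1)) = Mul(52, Rational(1, 55)) = Rational(52, 55) ≈ 0.94545)
Function('h')(m) = 1
H = -2 (H = Mul(1, Mul(1, Add(-3, 1))) = Mul(1, Mul(1, -2)) = Mul(1, -2) = -2)
Mul(Add(G, H), -151) = Mul(Add(Rational(52, 55), -2), -151) = Mul(Rational(-58, 55), -151) = Rational(8758, 55)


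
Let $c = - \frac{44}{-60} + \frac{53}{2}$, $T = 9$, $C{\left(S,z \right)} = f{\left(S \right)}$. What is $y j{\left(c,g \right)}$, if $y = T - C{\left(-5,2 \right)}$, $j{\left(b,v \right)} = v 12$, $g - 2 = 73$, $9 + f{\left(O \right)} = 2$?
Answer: $14400$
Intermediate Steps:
$f{\left(O \right)} = -7$ ($f{\left(O \right)} = -9 + 2 = -7$)
$C{\left(S,z \right)} = -7$
$g = 75$ ($g = 2 + 73 = 75$)
$c = \frac{817}{30}$ ($c = \left(-44\right) \left(- \frac{1}{60}\right) + 53 \cdot \frac{1}{2} = \frac{11}{15} + \frac{53}{2} = \frac{817}{30} \approx 27.233$)
$j{\left(b,v \right)} = 12 v$
$y = 16$ ($y = 9 - -7 = 9 + 7 = 16$)
$y j{\left(c,g \right)} = 16 \cdot 12 \cdot 75 = 16 \cdot 900 = 14400$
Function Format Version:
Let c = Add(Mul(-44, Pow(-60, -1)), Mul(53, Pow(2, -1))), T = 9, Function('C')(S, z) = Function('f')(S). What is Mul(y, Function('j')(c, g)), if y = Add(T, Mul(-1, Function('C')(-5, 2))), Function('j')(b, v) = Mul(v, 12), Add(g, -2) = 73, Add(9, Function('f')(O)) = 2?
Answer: 14400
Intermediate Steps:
Function('f')(O) = -7 (Function('f')(O) = Add(-9, 2) = -7)
Function('C')(S, z) = -7
g = 75 (g = Add(2, 73) = 75)
c = Rational(817, 30) (c = Add(Mul(-44, Rational(-1, 60)), Mul(53, Rational(1, 2))) = Add(Rational(11, 15), Rational(53, 2)) = Rational(817, 30) ≈ 27.233)
Function('j')(b, v) = Mul(12, v)
y = 16 (y = Add(9, Mul(-1, -7)) = Add(9, 7) = 16)
Mul(y, Function('j')(c, g)) = Mul(16, Mul(12, 75)) = Mul(16, 900) = 14400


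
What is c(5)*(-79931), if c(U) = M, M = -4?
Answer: 319724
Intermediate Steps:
c(U) = -4
c(5)*(-79931) = -4*(-79931) = 319724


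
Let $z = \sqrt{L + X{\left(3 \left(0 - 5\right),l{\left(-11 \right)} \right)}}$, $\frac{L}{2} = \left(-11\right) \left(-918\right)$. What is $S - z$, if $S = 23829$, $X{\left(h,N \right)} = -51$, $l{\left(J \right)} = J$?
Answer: $23829 - \sqrt{20145} \approx 23687.0$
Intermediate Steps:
$L = 20196$ ($L = 2 \left(\left(-11\right) \left(-918\right)\right) = 2 \cdot 10098 = 20196$)
$z = \sqrt{20145}$ ($z = \sqrt{20196 - 51} = \sqrt{20145} \approx 141.93$)
$S - z = 23829 - \sqrt{20145}$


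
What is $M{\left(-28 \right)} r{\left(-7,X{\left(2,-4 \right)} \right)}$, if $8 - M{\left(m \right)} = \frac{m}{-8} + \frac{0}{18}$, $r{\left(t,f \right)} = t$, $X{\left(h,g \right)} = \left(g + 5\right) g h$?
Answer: $- \frac{63}{2} \approx -31.5$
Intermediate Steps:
$X{\left(h,g \right)} = g h \left(5 + g\right)$ ($X{\left(h,g \right)} = \left(5 + g\right) g h = g h \left(5 + g\right)$)
$M{\left(m \right)} = 8 + \frac{m}{8}$ ($M{\left(m \right)} = 8 - \left(\frac{m}{-8} + \frac{0}{18}\right) = 8 - \left(m \left(- \frac{1}{8}\right) + 0 \cdot \frac{1}{18}\right) = 8 - \left(- \frac{m}{8} + 0\right) = 8 - - \frac{m}{8} = 8 + \frac{m}{8}$)
$M{\left(-28 \right)} r{\left(-7,X{\left(2,-4 \right)} \right)} = \left(8 + \frac{1}{8} \left(-28\right)\right) \left(-7\right) = \left(8 - \frac{7}{2}\right) \left(-7\right) = \frac{9}{2} \left(-7\right) = - \frac{63}{2}$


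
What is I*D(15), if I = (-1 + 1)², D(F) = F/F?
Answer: 0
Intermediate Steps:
D(F) = 1
I = 0 (I = 0² = 0)
I*D(15) = 0*1 = 0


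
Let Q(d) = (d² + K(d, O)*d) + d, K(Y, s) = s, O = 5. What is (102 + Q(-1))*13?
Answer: 1261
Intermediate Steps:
Q(d) = d² + 6*d (Q(d) = (d² + 5*d) + d = d² + 6*d)
(102 + Q(-1))*13 = (102 - (6 - 1))*13 = (102 - 1*5)*13 = (102 - 5)*13 = 97*13 = 1261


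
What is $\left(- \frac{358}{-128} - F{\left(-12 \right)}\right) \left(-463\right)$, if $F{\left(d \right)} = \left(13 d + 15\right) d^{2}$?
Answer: $- \frac{601731005}{64} \approx -9.402 \cdot 10^{6}$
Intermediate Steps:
$F{\left(d \right)} = d^{2} \left(15 + 13 d\right)$ ($F{\left(d \right)} = \left(15 + 13 d\right) d^{2} = d^{2} \left(15 + 13 d\right)$)
$\left(- \frac{358}{-128} - F{\left(-12 \right)}\right) \left(-463\right) = \left(- \frac{358}{-128} - \left(-12\right)^{2} \left(15 + 13 \left(-12\right)\right)\right) \left(-463\right) = \left(\left(-358\right) \left(- \frac{1}{128}\right) - 144 \left(15 - 156\right)\right) \left(-463\right) = \left(\frac{179}{64} - 144 \left(-141\right)\right) \left(-463\right) = \left(\frac{179}{64} - -20304\right) \left(-463\right) = \left(\frac{179}{64} + 20304\right) \left(-463\right) = \frac{1299635}{64} \left(-463\right) = - \frac{601731005}{64}$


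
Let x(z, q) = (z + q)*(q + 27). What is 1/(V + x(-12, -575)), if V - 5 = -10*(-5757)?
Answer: 1/379251 ≈ 2.6368e-6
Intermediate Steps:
x(z, q) = (27 + q)*(q + z) (x(z, q) = (q + z)*(27 + q) = (27 + q)*(q + z))
V = 57575 (V = 5 - 10*(-5757) = 5 + 57570 = 57575)
1/(V + x(-12, -575)) = 1/(57575 + ((-575)² + 27*(-575) + 27*(-12) - 575*(-12))) = 1/(57575 + (330625 - 15525 - 324 + 6900)) = 1/(57575 + 321676) = 1/379251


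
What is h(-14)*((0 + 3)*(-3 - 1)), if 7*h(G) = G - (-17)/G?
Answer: 1278/49 ≈ 26.082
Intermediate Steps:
h(G) = G/7 + 17/(7*G) (h(G) = (G - (-17)/G)/7 = (G + 17/G)/7 = G/7 + 17/(7*G))
h(-14)*((0 + 3)*(-3 - 1)) = ((⅐)*(17 + (-14)²)/(-14))*((0 + 3)*(-3 - 1)) = ((⅐)*(-1/14)*(17 + 196))*(3*(-4)) = ((⅐)*(-1/14)*213)*(-12) = -213/98*(-12) = 1278/49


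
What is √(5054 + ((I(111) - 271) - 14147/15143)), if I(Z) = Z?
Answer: 3*√124670123265/15143 ≈ 69.950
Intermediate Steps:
√(5054 + ((I(111) - 271) - 14147/15143)) = √(5054 + ((111 - 271) - 14147/15143)) = √(5054 + (-160 - 14147*1/15143)) = √(5054 + (-160 - 14147/15143)) = √(5054 - 2437027/15143) = √(74095695/15143) = 3*√124670123265/15143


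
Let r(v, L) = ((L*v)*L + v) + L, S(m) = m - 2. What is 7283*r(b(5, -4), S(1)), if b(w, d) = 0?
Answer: -7283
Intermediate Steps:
S(m) = -2 + m
r(v, L) = L + v + v*L² (r(v, L) = (v*L² + v) + L = (v + v*L²) + L = L + v + v*L²)
7283*r(b(5, -4), S(1)) = 7283*((-2 + 1) + 0 + 0*(-2 + 1)²) = 7283*(-1 + 0 + 0*(-1)²) = 7283*(-1 + 0 + 0*1) = 7283*(-1 + 0 + 0) = 7283*(-1) = -7283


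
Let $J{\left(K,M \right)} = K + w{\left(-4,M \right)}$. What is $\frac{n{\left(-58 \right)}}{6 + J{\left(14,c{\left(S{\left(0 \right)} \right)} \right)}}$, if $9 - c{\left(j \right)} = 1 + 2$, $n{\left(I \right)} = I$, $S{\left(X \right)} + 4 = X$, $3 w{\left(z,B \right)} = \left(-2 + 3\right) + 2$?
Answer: $- \frac{58}{21} \approx -2.7619$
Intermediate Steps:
$w{\left(z,B \right)} = 1$ ($w{\left(z,B \right)} = \frac{\left(-2 + 3\right) + 2}{3} = \frac{1 + 2}{3} = \frac{1}{3} \cdot 3 = 1$)
$S{\left(X \right)} = -4 + X$
$c{\left(j \right)} = 6$ ($c{\left(j \right)} = 9 - \left(1 + 2\right) = 9 - 3 = 6$)
$J{\left(K,M \right)} = 1 + K$ ($J{\left(K,M \right)} = K + 1 = 1 + K$)
$\frac{n{\left(-58 \right)}}{6 + J{\left(14,c{\left(S{\left(0 \right)} \right)} \right)}} = - \frac{58}{6 + \left(1 + 14\right)} = - \frac{58}{6 + 15} = - \frac{58}{21}$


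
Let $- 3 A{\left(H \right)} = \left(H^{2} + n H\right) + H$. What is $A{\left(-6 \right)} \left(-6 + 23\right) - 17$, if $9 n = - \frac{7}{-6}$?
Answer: $- \frac{4930}{27} \approx -182.59$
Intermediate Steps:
$n = \frac{7}{54}$ ($n = \frac{\left(-7\right) \frac{1}{-6}}{9} = \frac{\left(-7\right) \left(- \frac{1}{6}\right)}{9} = \frac{1}{9} \cdot \frac{7}{6} = \frac{7}{54} \approx 0.12963$)
$A{\left(H \right)} = - \frac{61 H}{162} - \frac{H^{2}}{3}$ ($A{\left(H \right)} = - \frac{\left(H^{2} + \frac{7 H}{54}\right) + H}{3} = - \frac{H^{2} + \frac{61 H}{54}}{3} = - \frac{61 H}{162} - \frac{H^{2}}{3}$)
$A{\left(-6 \right)} \left(-6 + 23\right) - 17 = \left(- \frac{1}{162}\right) \left(-6\right) \left(61 + 54 \left(-6\right)\right) \left(-6 + 23\right) - 17 = \left(- \frac{1}{162}\right) \left(-6\right) \left(61 - 324\right) 17 - 17 = \left(- \frac{1}{162}\right) \left(-6\right) \left(-263\right) 17 - 17 = \left(- \frac{263}{27}\right) 17 - 17 = - \frac{4471}{27} - 17 = - \frac{4930}{27}$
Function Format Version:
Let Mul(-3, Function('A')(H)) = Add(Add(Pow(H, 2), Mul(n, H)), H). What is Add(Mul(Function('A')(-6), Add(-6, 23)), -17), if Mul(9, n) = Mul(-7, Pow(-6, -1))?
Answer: Rational(-4930, 27) ≈ -182.59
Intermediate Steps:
n = Rational(7, 54) (n = Mul(Rational(1, 9), Mul(-7, Pow(-6, -1))) = Mul(Rational(1, 9), Mul(-7, Rational(-1, 6))) = Mul(Rational(1, 9), Rational(7, 6)) = Rational(7, 54) ≈ 0.12963)
Function('A')(H) = Add(Mul(Rational(-61, 162), H), Mul(Rational(-1, 3), Pow(H, 2))) (Function('A')(H) = Mul(Rational(-1, 3), Add(Add(Pow(H, 2), Mul(Rational(7, 54), H)), H)) = Mul(Rational(-1, 3), Add(Pow(H, 2), Mul(Rational(61, 54), H))) = Add(Mul(Rational(-61, 162), H), Mul(Rational(-1, 3), Pow(H, 2))))
Add(Mul(Function('A')(-6), Add(-6, 23)), -17) = Add(Mul(Mul(Rational(-1, 162), -6, Add(61, Mul(54, -6))), Add(-6, 23)), -17) = Add(Mul(Mul(Rational(-1, 162), -6, Add(61, -324)), 17), -17) = Add(Mul(Mul(Rational(-1, 162), -6, -263), 17), -17) = Add(Mul(Rational(-263, 27), 17), -17) = Add(Rational(-4471, 27), -17) = Rational(-4930, 27)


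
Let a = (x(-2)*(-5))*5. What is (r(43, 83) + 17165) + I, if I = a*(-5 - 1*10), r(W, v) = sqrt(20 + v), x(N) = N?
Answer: 16415 + sqrt(103) ≈ 16425.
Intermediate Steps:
a = 50 (a = -2*(-5)*5 = 10*5 = 50)
I = -750 (I = 50*(-5 - 1*10) = 50*(-5 - 10) = 50*(-15) = -750)
(r(43, 83) + 17165) + I = (sqrt(20 + 83) + 17165) - 750 = (sqrt(103) + 17165) - 750 = (17165 + sqrt(103)) - 750 = 16415 + sqrt(103)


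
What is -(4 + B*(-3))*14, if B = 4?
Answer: 112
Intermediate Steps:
-(4 + B*(-3))*14 = -(4 + 4*(-3))*14 = -(4 - 12)*14 = -1*(-8)*14 = 8*14 = 112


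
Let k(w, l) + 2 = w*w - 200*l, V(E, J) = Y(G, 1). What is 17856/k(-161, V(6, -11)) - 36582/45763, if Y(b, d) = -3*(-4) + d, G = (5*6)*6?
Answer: -3990170/118571933 ≈ -0.033652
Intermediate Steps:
G = 180 (G = 30*6 = 180)
Y(b, d) = 12 + d
V(E, J) = 13 (V(E, J) = 12 + 1 = 13)
k(w, l) = -2 + w² - 200*l (k(w, l) = -2 + (w*w - 200*l) = -2 + (w² - 200*l) = -2 + w² - 200*l)
17856/k(-161, V(6, -11)) - 36582/45763 = 17856/(-2 + (-161)² - 200*13) - 36582/45763 = 17856/(-2 + 25921 - 2600) - 36582*1/45763 = 17856/23319 - 36582/45763 = 17856*(1/23319) - 36582/45763 = 1984/2591 - 36582/45763 = -3990170/118571933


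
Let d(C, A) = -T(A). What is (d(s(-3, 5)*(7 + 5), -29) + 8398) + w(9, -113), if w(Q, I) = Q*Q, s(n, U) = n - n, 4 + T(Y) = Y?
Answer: 8512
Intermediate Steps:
T(Y) = -4 + Y
s(n, U) = 0
w(Q, I) = Q**2
d(C, A) = 4 - A (d(C, A) = -(-4 + A) = 4 - A)
(d(s(-3, 5)*(7 + 5), -29) + 8398) + w(9, -113) = ((4 - 1*(-29)) + 8398) + 9**2 = ((4 + 29) + 8398) + 81 = (33 + 8398) + 81 = 8431 + 81 = 8512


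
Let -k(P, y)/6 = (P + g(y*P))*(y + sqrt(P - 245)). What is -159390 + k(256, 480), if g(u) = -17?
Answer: -847710 - 1434*sqrt(11) ≈ -8.5247e+5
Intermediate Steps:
k(P, y) = -6*(-17 + P)*(y + sqrt(-245 + P)) (k(P, y) = -6*(P - 17)*(y + sqrt(P - 245)) = -6*(-17 + P)*(y + sqrt(-245 + P)))
-159390 + k(256, 480) = -159390 + (102*480 + 102*sqrt(-245 + 256) - 6*256*480 - 6*256*sqrt(-245 + 256)) = -159390 + (48960 + 102*sqrt(11) - 737280 - 6*256*sqrt(11)) = -159390 + (48960 + 102*sqrt(11) - 737280 - 1536*sqrt(11)) = -159390 + (-688320 - 1434*sqrt(11)) = -847710 - 1434*sqrt(11)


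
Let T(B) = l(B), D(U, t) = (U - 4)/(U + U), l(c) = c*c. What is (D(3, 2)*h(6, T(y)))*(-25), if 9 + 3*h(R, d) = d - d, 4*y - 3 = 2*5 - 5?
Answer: -25/2 ≈ -12.500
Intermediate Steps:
y = 2 (y = ¾ + (2*5 - 5)/4 = ¾ + (10 - 5)/4 = ¾ + (¼)*5 = ¾ + 5/4 = 2)
l(c) = c²
D(U, t) = (-4 + U)/(2*U) (D(U, t) = (-4 + U)/((2*U)) = (-4 + U)*(1/(2*U)) = (-4 + U)/(2*U))
T(B) = B²
h(R, d) = -3 (h(R, d) = -3 + (d - d)/3 = -3 + (⅓)*0 = -3 + 0 = -3)
(D(3, 2)*h(6, T(y)))*(-25) = (((½)*(-4 + 3)/3)*(-3))*(-25) = (((½)*(⅓)*(-1))*(-3))*(-25) = -⅙*(-3)*(-25) = (½)*(-25) = -25/2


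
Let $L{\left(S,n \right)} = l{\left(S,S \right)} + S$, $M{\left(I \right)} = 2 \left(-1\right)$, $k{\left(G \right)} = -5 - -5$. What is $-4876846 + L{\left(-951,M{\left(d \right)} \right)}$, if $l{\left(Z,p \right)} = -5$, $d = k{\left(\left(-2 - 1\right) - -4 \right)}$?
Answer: $-4877802$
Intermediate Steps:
$k{\left(G \right)} = 0$ ($k{\left(G \right)} = -5 + 5 = 0$)
$d = 0$
$M{\left(I \right)} = -2$
$L{\left(S,n \right)} = -5 + S$
$-4876846 + L{\left(-951,M{\left(d \right)} \right)} = -4876846 - 956 = -4877802$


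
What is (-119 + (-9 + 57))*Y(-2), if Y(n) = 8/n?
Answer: 284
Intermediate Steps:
(-119 + (-9 + 57))*Y(-2) = (-119 + (-9 + 57))*(8/(-2)) = (-119 + 48)*(8*(-½)) = -71*(-4) = 284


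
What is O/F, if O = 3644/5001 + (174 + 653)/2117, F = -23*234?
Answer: -515225/2477385378 ≈ -0.00020797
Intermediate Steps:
F = -5382
O = 11850175/10587117 (O = 3644*(1/5001) + 827*(1/2117) = 3644/5001 + 827/2117 = 11850175/10587117 ≈ 1.1193)
O/F = (11850175/10587117)/(-5382) = (11850175/10587117)*(-1/5382) = -515225/2477385378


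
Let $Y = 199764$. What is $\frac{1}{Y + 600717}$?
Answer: $\frac{1}{800481} \approx 1.2492 \cdot 10^{-6}$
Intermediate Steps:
$\frac{1}{Y + 600717} = \frac{1}{199764 + 600717} = \frac{1}{800481}$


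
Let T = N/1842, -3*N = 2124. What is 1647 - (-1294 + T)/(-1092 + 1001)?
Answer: 6516409/3991 ≈ 1632.8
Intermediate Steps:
N = -708 (N = -⅓*2124 = -708)
T = -118/307 (T = -708/1842 = -708*1/1842 = -118/307 ≈ -0.38436)
1647 - (-1294 + T)/(-1092 + 1001) = 1647 - (-1294 - 118/307)/(-1092 + 1001) = 1647 - (-397376)/(307*(-91)) = 1647 - (-397376)*(-1)/(307*91) = 1647 - 1*56768/3991 = 1647 - 56768/3991 = 6516409/3991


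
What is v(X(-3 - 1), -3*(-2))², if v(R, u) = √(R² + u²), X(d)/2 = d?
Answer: 100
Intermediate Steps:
X(d) = 2*d
v(X(-3 - 1), -3*(-2))² = (√((2*(-3 - 1))² + (-3*(-2))²))² = (√((2*(-4))² + 6²))² = (√((-8)² + 36))² = (√(64 + 36))² = (√100)² = 10² = 100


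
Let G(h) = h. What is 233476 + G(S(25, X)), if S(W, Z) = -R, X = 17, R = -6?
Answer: 233482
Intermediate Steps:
S(W, Z) = 6 (S(W, Z) = -1*(-6) = 6)
233476 + G(S(25, X)) = 233476 + 6 = 233482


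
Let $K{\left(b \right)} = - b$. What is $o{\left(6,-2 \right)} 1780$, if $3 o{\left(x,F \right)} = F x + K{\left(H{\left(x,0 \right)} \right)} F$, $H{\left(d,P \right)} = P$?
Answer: $-7120$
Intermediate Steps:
$o{\left(x,F \right)} = \frac{F x}{3}$ ($o{\left(x,F \right)} = \frac{F x + \left(-1\right) 0 F}{3} = \frac{F x + 0 F}{3} = \frac{F x + 0}{3} = \frac{F x}{3}$)
$o{\left(6,-2 \right)} 1780 = \frac{1}{3} \left(-2\right) 6 \cdot 1780 = \left(-4\right) 1780 = -7120$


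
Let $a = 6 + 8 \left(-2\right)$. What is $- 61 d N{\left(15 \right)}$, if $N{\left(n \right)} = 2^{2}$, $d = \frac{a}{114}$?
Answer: $\frac{1220}{57} \approx 21.404$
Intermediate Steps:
$a = -10$ ($a = 6 - 16 = -10$)
$d = - \frac{5}{57}$ ($d = - \frac{10}{114} = \left(-10\right) \frac{1}{114} = - \frac{5}{57} \approx -0.087719$)
$N{\left(n \right)} = 4$
$- 61 d N{\left(15 \right)} = \left(-61\right) \left(- \frac{5}{57}\right) 4 = \frac{305}{57} \cdot 4 = \frac{1220}{57}$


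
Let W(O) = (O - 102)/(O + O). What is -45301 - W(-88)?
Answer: -3986583/88 ≈ -45302.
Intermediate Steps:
W(O) = (-102 + O)/(2*O) (W(O) = (-102 + O)/((2*O)) = (-102 + O)*(1/(2*O)) = (-102 + O)/(2*O))
-45301 - W(-88) = -45301 - (-102 - 88)/(2*(-88)) = -45301 - (-1)*(-190)/(2*88) = -45301 - 1*95/88 = -45301 - 95/88 = -3986583/88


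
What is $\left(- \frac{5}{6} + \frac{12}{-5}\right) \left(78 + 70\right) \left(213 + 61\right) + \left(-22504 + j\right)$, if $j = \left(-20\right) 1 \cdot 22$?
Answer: $- \frac{2310932}{15} \approx -1.5406 \cdot 10^{5}$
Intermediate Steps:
$j = -440$ ($j = \left(-20\right) 22 = -440$)
$\left(- \frac{5}{6} + \frac{12}{-5}\right) \left(78 + 70\right) \left(213 + 61\right) + \left(-22504 + j\right) = \left(- \frac{5}{6} + \frac{12}{-5}\right) \left(78 + 70\right) \left(213 + 61\right) - 22944 = \left(\left(-5\right) \frac{1}{6} + 12 \left(- \frac{1}{5}\right)\right) 148 \cdot 274 - 22944 = \left(- \frac{5}{6} - \frac{12}{5}\right) 40552 - 22944 = \left(- \frac{97}{30}\right) 40552 - 22944 = - \frac{1966772}{15} - 22944 = - \frac{2310932}{15}$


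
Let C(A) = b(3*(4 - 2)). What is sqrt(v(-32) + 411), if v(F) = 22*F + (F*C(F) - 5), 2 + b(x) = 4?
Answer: I*sqrt(362) ≈ 19.026*I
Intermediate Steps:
b(x) = 2 (b(x) = -2 + 4 = 2)
C(A) = 2
v(F) = -5 + 24*F (v(F) = 22*F + (F*2 - 5) = 22*F + (2*F - 5) = 22*F + (-5 + 2*F) = -5 + 24*F)
sqrt(v(-32) + 411) = sqrt((-5 + 24*(-32)) + 411) = sqrt((-5 - 768) + 411) = sqrt(-773 + 411) = sqrt(-362) = I*sqrt(362)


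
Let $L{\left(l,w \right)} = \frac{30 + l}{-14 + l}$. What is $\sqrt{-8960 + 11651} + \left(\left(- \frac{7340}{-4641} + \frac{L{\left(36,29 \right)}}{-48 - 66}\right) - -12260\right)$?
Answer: $\frac{2162423359}{176358} + 3 \sqrt{299} \approx 12313.0$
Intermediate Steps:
$L{\left(l,w \right)} = \frac{30 + l}{-14 + l}$
$\sqrt{-8960 + 11651} + \left(\left(- \frac{7340}{-4641} + \frac{L{\left(36,29 \right)}}{-48 - 66}\right) - -12260\right) = \sqrt{-8960 + 11651} + \left(\left(- \frac{7340}{-4641} + \frac{\frac{1}{-14 + 36} \left(30 + 36\right)}{-48 - 66}\right) - -12260\right) = \sqrt{2691} + \left(\left(\left(-7340\right) \left(- \frac{1}{4641}\right) + \frac{\frac{1}{22} \cdot 66}{-48 - 66}\right) + 12260\right) = 3 \sqrt{299} + \left(\left(\frac{7340}{4641} + \frac{\frac{1}{22} \cdot 66}{-114}\right) + 12260\right) = 3 \sqrt{299} + \left(\left(\frac{7340}{4641} + 3 \left(- \frac{1}{114}\right)\right) + 12260\right) = 3 \sqrt{299} + \left(\left(\frac{7340}{4641} - \frac{1}{38}\right) + 12260\right) = 3 \sqrt{299} + \left(\frac{274279}{176358} + 12260\right) = 3 \sqrt{299} + \frac{2162423359}{176358} = \frac{2162423359}{176358} + 3 \sqrt{299}$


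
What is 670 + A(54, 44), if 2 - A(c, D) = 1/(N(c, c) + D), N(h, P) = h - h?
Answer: 29567/44 ≈ 671.98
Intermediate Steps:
N(h, P) = 0
A(c, D) = 2 - 1/D (A(c, D) = 2 - 1/(0 + D) = 2 - 1/D)
670 + A(54, 44) = 670 + (2 - 1/44) = 670 + 87/44 = 29567/44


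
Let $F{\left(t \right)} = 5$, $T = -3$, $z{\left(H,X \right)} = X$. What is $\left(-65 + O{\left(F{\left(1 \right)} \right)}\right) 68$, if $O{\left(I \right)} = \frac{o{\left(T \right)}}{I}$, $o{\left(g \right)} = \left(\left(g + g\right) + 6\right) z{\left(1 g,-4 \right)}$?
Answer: $-4420$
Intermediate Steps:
$o{\left(g \right)} = -24 - 8 g$ ($o{\left(g \right)} = \left(\left(g + g\right) + 6\right) \left(-4\right) = \left(2 g + 6\right) \left(-4\right) = \left(6 + 2 g\right) \left(-4\right) = -24 - 8 g$)
$O{\left(I \right)} = 0$ ($O{\left(I \right)} = \frac{-24 - -24}{I} = \frac{-24 + 24}{I} = \frac{0}{I} = 0$)
$\left(-65 + O{\left(F{\left(1 \right)} \right)}\right) 68 = \left(-65 + 0\right) 68 = \left(-65\right) 68 = -4420$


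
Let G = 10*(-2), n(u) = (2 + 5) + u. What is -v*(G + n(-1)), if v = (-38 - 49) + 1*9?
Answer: -1092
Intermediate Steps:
v = -78 (v = -87 + 9 = -78)
n(u) = 7 + u
G = -20
-v*(G + n(-1)) = -(-78)*(-20 + (7 - 1)) = -(-78)*(-20 + 6) = -(-78)*(-14) = -1*1092 = -1092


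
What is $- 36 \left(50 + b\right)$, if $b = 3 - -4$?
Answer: $-2052$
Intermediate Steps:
$b = 7$ ($b = 3 + 4 = 7$)
$- 36 \left(50 + b\right) = - 36 \left(50 + 7\right) = \left(-36\right) 57 = -2052$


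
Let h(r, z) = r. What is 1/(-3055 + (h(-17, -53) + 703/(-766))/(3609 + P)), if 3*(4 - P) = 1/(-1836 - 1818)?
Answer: -15168985781/46341326787680 ≈ -0.00032733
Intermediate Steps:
P = 43849/10962 (P = 4 - 1/(3*(-1836 - 1818)) = 4 - ⅓/(-3654) = 4 - ⅓*(-1/3654) = 4 + 1/10962 = 43849/10962 ≈ 4.0001)
1/(-3055 + (h(-17, -53) + 703/(-766))/(3609 + P)) = 1/(-3055 + (-17 + 703/(-766))/(3609 + 43849/10962)) = 1/(-3055 + (-17 + 703*(-1/766))/(39605707/10962)) = 1/(-3055 + (-17 - 703/766)*(10962/39605707)) = 1/(-3055 - 13725/766*10962/39605707) = 1/(-3055 - 75226725/15168985781) = 1/(-46341326787680/15168985781) = -15168985781/46341326787680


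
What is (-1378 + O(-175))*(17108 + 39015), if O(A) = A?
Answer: -87159019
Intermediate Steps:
(-1378 + O(-175))*(17108 + 39015) = (-1378 - 175)*(17108 + 39015) = -1553*56123 = -87159019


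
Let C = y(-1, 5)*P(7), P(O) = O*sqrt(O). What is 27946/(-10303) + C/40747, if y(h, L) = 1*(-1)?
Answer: -27946/10303 - sqrt(7)/5821 ≈ -2.7129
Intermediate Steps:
P(O) = O**(3/2)
y(h, L) = -1
C = -7*sqrt(7) (C = -7**(3/2) = -7*sqrt(7) ≈ -18.520)
27946/(-10303) + C/40747 = 27946/(-10303) - 7*sqrt(7)/40747 = 27946*(-1/10303) - 7*sqrt(7)*(1/40747) = -27946/10303 - sqrt(7)/5821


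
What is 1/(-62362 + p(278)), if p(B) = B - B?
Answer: -1/62362 ≈ -1.6035e-5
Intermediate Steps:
p(B) = 0
1/(-62362 + p(278)) = 1/(-62362 + 0) = 1/(-62362) = -1/62362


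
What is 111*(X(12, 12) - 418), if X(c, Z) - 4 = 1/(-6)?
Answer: -91945/2 ≈ -45973.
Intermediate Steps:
X(c, Z) = 23/6 (X(c, Z) = 4 + 1/(-6) = 4 - ⅙ = 23/6)
111*(X(12, 12) - 418) = 111*(23/6 - 418) = 111*(-2485/6) = -91945/2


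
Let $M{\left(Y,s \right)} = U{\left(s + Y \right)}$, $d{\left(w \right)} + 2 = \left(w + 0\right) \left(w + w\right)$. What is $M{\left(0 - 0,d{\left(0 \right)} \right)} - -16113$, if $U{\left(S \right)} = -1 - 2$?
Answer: $16110$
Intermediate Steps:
$d{\left(w \right)} = -2 + 2 w^{2}$ ($d{\left(w \right)} = -2 + \left(w + 0\right) \left(w + w\right) = -2 + w 2 w = -2 + 2 w^{2}$)
$U{\left(S \right)} = -3$ ($U{\left(S \right)} = -1 - 2 = -3$)
$M{\left(Y,s \right)} = -3$
$M{\left(0 - 0,d{\left(0 \right)} \right)} - -16113 = -3 - -16113 = -3 + 16113 = 16110$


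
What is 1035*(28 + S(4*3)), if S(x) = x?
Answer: 41400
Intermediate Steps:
1035*(28 + S(4*3)) = 1035*(28 + 4*3) = 1035*(28 + 12) = 1035*40 = 41400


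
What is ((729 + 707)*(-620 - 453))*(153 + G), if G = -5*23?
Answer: -58551464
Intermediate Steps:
G = -115
((729 + 707)*(-620 - 453))*(153 + G) = ((729 + 707)*(-620 - 453))*(153 - 115) = (1436*(-1073))*38 = -1540828*38 = -58551464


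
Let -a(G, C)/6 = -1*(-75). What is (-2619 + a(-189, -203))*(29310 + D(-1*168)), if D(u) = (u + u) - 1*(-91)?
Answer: -89200485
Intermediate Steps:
a(G, C) = -450 (a(G, C) = -(-6)*(-75) = -6*75 = -450)
D(u) = 91 + 2*u (D(u) = 2*u + 91 = 91 + 2*u)
(-2619 + a(-189, -203))*(29310 + D(-1*168)) = (-2619 - 450)*(29310 + (91 + 2*(-1*168))) = -3069*(29310 + (91 + 2*(-168))) = -3069*(29310 + (91 - 336)) = -3069*(29310 - 245) = -3069*29065 = -89200485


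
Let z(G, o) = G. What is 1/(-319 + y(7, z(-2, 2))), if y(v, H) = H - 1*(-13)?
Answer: -1/308 ≈ -0.0032468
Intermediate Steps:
y(v, H) = 13 + H (y(v, H) = H + 13 = 13 + H)
1/(-319 + y(7, z(-2, 2))) = 1/(-319 + (13 - 2)) = 1/(-319 + 11) = 1/(-308) = -1/308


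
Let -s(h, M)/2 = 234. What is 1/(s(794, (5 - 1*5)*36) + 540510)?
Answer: 1/540042 ≈ 1.8517e-6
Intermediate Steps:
s(h, M) = -468 (s(h, M) = -2*234 = -468)
1/(s(794, (5 - 1*5)*36) + 540510) = 1/(-468 + 540510) = 1/540042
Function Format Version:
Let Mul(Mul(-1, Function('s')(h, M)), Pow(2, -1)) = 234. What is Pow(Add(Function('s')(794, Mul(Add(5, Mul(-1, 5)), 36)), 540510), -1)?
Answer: Rational(1, 540042) ≈ 1.8517e-6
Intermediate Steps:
Function('s')(h, M) = -468 (Function('s')(h, M) = Mul(-2, 234) = -468)
Pow(Add(Function('s')(794, Mul(Add(5, Mul(-1, 5)), 36)), 540510), -1) = Pow(Add(-468, 540510), -1) = Pow(540042, -1) = Rational(1, 540042)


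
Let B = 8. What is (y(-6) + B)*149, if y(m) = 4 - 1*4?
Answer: 1192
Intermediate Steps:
y(m) = 0 (y(m) = 4 - 4 = 0)
(y(-6) + B)*149 = (0 + 8)*149 = 8*149 = 1192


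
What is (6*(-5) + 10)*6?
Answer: -120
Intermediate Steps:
(6*(-5) + 10)*6 = (-30 + 10)*6 = -20*6 = -120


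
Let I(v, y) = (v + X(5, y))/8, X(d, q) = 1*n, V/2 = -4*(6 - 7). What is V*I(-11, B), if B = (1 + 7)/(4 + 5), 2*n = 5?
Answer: -17/2 ≈ -8.5000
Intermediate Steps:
n = 5/2 (n = (½)*5 = 5/2 ≈ 2.5000)
V = 8 (V = 2*(-4*(6 - 7)) = 2*(-4*(-1)) = 2*4 = 8)
X(d, q) = 5/2 (X(d, q) = 1*(5/2) = 5/2)
B = 8/9 ≈ 0.88889
I(v, y) = 5/16 + v/8 (I(v, y) = (v + 5/2)/8 = (5/2 + v)*(⅛) = 5/16 + v/8)
V*I(-11, B) = 8*(5/16 + (⅛)*(-11)) = 8*(5/16 - 11/8) = 8*(-17/16) = -17/2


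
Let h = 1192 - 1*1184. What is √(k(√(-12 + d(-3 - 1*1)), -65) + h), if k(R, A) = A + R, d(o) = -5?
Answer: √(-57 + I*√17) ≈ 0.27288 + 7.5548*I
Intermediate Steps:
h = 8 (h = 1192 - 1184 = 8)
√(k(√(-12 + d(-3 - 1*1)), -65) + h) = √((-65 + √(-12 - 5)) + 8) = √((-65 + √(-17)) + 8) = √((-65 + I*√17) + 8) = √(-57 + I*√17)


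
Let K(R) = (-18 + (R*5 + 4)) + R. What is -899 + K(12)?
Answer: -841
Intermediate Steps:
K(R) = -14 + 6*R (K(R) = (-18 + (5*R + 4)) + R = (-18 + (4 + 5*R)) + R = (-14 + 5*R) + R = -14 + 6*R)
-899 + K(12) = -899 + (-14 + 6*12) = -899 + (-14 + 72) = -899 + 58 = -841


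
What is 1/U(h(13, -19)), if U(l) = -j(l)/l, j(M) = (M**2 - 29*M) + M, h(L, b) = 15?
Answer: 1/13 ≈ 0.076923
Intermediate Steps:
j(M) = M**2 - 28*M
U(l) = 28 - l (U(l) = -l*(-28 + l)/l = -(-28 + l) = 28 - l)
1/U(h(13, -19)) = 1/(28 - 1*15) = 1/(28 - 15) = 1/13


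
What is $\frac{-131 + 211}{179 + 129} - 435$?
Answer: $- \frac{33475}{77} \approx -434.74$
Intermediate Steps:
$\frac{-131 + 211}{179 + 129} - 435 = \frac{80}{308} - 435 = 80 \cdot \frac{1}{308} - 435 = \frac{20}{77} - 435 = - \frac{33475}{77}$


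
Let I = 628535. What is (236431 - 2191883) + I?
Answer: -1326917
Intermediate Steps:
(236431 - 2191883) + I = (236431 - 2191883) + 628535 = -1955452 + 628535 = -1326917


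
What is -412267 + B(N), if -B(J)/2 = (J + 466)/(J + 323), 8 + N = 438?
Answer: -310438843/753 ≈ -4.1227e+5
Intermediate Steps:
N = 430 (N = -8 + 438 = 430)
B(J) = -2*(466 + J)/(323 + J) (B(J) = -2*(J + 466)/(J + 323) = -2*(466 + J)/(323 + J))
-412267 + B(N) = -412267 + 2*(-466 - 1*430)/(323 + 430) = -412267 + 2*(-466 - 430)/753 = -412267 + 2*(1/753)*(-896) = -412267 - 1792/753 = -310438843/753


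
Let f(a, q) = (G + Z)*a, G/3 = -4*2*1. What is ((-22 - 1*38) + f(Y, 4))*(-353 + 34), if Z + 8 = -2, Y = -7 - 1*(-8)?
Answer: 29986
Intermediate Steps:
Y = 1 (Y = -7 + 8 = 1)
Z = -10 (Z = -8 - 2 = -10)
G = -24 (G = 3*(-4*2*1) = 3*(-8*1) = 3*(-8) = -24)
f(a, q) = -34*a (f(a, q) = (-24 - 10)*a = -34*a)
((-22 - 1*38) + f(Y, 4))*(-353 + 34) = ((-22 - 1*38) - 34*1)*(-353 + 34) = ((-22 - 38) - 34)*(-319) = (-60 - 34)*(-319) = -94*(-319) = 29986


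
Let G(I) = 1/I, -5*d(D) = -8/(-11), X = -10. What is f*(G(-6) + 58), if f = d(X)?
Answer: -1388/165 ≈ -8.4121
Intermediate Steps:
d(D) = -8/55 (d(D) = -(-8)/(5*(-11)) = -(-8)*(-1)/(5*11) = -⅕*8/11 = -8/55)
f = -8/55 ≈ -0.14545
f*(G(-6) + 58) = -8*(1/(-6) + 58)/55 = -8*(-⅙ + 58)/55 = -8/55*347/6 = -1388/165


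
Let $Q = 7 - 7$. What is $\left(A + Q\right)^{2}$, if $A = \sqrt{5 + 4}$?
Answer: $9$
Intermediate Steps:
$Q = 0$
$A = 3$ ($A = \sqrt{9} = 3$)
$\left(A + Q\right)^{2} = \left(3 + 0\right)^{2} = 3^{2} = 9$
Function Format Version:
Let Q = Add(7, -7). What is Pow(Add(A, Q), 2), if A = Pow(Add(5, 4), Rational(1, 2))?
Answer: 9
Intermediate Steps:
Q = 0
A = 3 (A = Pow(9, Rational(1, 2)) = 3)
Pow(Add(A, Q), 2) = Pow(Add(3, 0), 2) = Pow(3, 2) = 9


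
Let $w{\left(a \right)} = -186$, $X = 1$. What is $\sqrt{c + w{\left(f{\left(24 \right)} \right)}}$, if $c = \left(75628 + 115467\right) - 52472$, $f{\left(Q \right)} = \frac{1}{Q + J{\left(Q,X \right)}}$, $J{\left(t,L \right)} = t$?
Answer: $\sqrt{138437} \approx 372.07$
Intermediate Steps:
$f{\left(Q \right)} = \frac{1}{2 Q}$ ($f{\left(Q \right)} = \frac{1}{Q + Q} = \frac{1}{2 Q}$)
$c = 138623$ ($c = 191095 - 52472 = 138623$)
$\sqrt{c + w{\left(f{\left(24 \right)} \right)}} = \sqrt{138623 - 186} = \sqrt{138437}$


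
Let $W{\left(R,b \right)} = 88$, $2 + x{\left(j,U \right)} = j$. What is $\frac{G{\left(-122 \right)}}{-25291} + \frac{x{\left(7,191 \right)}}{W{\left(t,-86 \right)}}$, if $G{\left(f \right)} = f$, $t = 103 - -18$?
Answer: $\frac{137191}{2225608} \approx 0.061642$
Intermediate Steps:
$t = 121$ ($t = 103 + 18 = 121$)
$x{\left(j,U \right)} = -2 + j$
$\frac{G{\left(-122 \right)}}{-25291} + \frac{x{\left(7,191 \right)}}{W{\left(t,-86 \right)}} = - \frac{122}{-25291} + \frac{-2 + 7}{88} = \left(-122\right) \left(- \frac{1}{25291}\right) + 5 \cdot \frac{1}{88} = \frac{122}{25291} + \frac{5}{88} = \frac{137191}{2225608}$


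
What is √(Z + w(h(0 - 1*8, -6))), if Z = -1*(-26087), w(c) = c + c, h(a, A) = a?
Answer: 29*√31 ≈ 161.47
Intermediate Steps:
w(c) = 2*c
Z = 26087
√(Z + w(h(0 - 1*8, -6))) = √(26087 + 2*(0 - 1*8)) = √(26087 + 2*(0 - 8)) = √(26087 + 2*(-8)) = √(26087 - 16) = √26071 = 29*√31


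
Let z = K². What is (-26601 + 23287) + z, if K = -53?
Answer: -505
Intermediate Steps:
z = 2809 (z = (-53)² = 2809)
(-26601 + 23287) + z = (-26601 + 23287) + 2809 = -3314 + 2809 = -505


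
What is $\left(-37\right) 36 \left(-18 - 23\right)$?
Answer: $54612$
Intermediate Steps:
$\left(-37\right) 36 \left(-18 - 23\right) = \left(-1332\right) \left(-41\right) = 54612$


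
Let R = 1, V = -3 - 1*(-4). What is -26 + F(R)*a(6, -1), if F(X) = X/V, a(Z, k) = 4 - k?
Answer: -21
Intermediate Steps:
V = 1 (V = -3 + 4 = 1)
F(X) = X (F(X) = X/1 = X*1 = X)
-26 + F(R)*a(6, -1) = -26 + 1*(4 - 1*(-1)) = -26 + 1*(4 + 1) = -26 + 1*5 = -26 + 5 = -21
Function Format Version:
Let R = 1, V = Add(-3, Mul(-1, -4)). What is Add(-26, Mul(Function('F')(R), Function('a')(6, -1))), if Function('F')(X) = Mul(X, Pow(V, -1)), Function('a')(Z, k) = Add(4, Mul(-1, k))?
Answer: -21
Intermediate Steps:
V = 1 (V = Add(-3, 4) = 1)
Function('F')(X) = X (Function('F')(X) = Mul(X, Pow(1, -1)) = Mul(X, 1) = X)
Add(-26, Mul(Function('F')(R), Function('a')(6, -1))) = Add(-26, Mul(1, Add(4, Mul(-1, -1)))) = Add(-26, Mul(1, Add(4, 1))) = Add(-26, Mul(1, 5)) = Add(-26, 5) = -21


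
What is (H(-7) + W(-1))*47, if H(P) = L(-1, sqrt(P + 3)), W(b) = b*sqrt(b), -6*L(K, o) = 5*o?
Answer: -376*I/3 ≈ -125.33*I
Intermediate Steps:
L(K, o) = -5*o/6
W(b) = b**(3/2)
H(P) = -5*sqrt(3 + P)/6 (H(P) = -5*sqrt(P + 3)/6 = -5*sqrt(3 + P)/6)
(H(-7) + W(-1))*47 = (-5*sqrt(3 - 7)/6 + (-1)**(3/2))*47 = (-5*I/3 - I)*47 = -8*I/3*47 = -376*I/3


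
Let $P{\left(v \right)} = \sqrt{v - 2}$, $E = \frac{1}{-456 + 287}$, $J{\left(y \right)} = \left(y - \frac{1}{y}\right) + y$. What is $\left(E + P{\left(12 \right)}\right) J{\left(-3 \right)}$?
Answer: $\frac{17}{507} - \frac{17 \sqrt{10}}{3} \approx -17.886$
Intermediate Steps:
$J{\left(y \right)} = - \frac{1}{y} + 2 y$
$E = - \frac{1}{169}$ ($E = \frac{1}{-169} = - \frac{1}{169} \approx -0.0059172$)
$P{\left(v \right)} = \sqrt{-2 + v}$
$\left(E + P{\left(12 \right)}\right) J{\left(-3 \right)} = \left(- \frac{1}{169} + \sqrt{-2 + 12}\right) \left(- \frac{1}{-3} + 2 \left(-3\right)\right) = \left(- \frac{1}{169} + \sqrt{10}\right) \left(\left(-1\right) \left(- \frac{1}{3}\right) - 6\right) = \left(- \frac{1}{169} + \sqrt{10}\right) \left(\frac{1}{3} - 6\right) = \left(- \frac{1}{169} + \sqrt{10}\right) \left(- \frac{17}{3}\right) = \frac{17}{507} - \frac{17 \sqrt{10}}{3}$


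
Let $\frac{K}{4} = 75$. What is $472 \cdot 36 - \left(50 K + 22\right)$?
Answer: $1970$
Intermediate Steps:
$K = 300$ ($K = 4 \cdot 75 = 300$)
$472 \cdot 36 - \left(50 K + 22\right) = 472 \cdot 36 - \left(50 \cdot 300 + 22\right) = 16992 - \left(15000 + 22\right) = 16992 - 15022 = 1970$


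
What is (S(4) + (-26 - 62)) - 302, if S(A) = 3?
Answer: -387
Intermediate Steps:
(S(4) + (-26 - 62)) - 302 = (3 + (-26 - 62)) - 302 = (3 - 88) - 302 = -85 - 302 = -387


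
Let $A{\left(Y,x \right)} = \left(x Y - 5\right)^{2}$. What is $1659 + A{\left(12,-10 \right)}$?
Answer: $17284$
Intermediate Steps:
$A{\left(Y,x \right)} = \left(-5 + Y x\right)^{2}$ ($A{\left(Y,x \right)} = \left(Y x - 5\right)^{2} = \left(-5 + Y x\right)^{2}$)
$1659 + A{\left(12,-10 \right)} = 1659 + \left(-5 + 12 \left(-10\right)\right)^{2} = 1659 + \left(-5 - 120\right)^{2} = 1659 + \left(-125\right)^{2} = 1659 + 15625 = 17284$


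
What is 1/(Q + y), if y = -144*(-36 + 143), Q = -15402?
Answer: -1/30810 ≈ -3.2457e-5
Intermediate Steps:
y = -15408 (y = -144*107 = -15408)
1/(Q + y) = 1/(-15402 - 15408) = 1/(-30810) = -1/30810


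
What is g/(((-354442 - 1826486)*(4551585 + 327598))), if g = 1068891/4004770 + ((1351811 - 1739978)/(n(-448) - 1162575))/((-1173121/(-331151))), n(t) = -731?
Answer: -708870280788809/20889765301161662811548747720 ≈ -3.3934e-14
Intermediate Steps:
g = 17012886738931416/47114693145634345 (g = 1068891/4004770 + ((1351811 - 1739978)/(-731 - 1162575))/((-1173121/(-331151))) = 1068891*(1/4004770) + (-388167/(-1163306))/((-1173121*(-1/331151))) = 1068891/4004770 + (-388167*(-1/1163306))/(1173121/331151) = 1068891/4004770 + (388167/1163306)*(331151/1173121) = 1068891/4004770 + 4432478973/47058575794 = 17012886738931416/47114693145634345 ≈ 0.36109)
g/(((-354442 - 1826486)*(4551585 + 327598))) = 17012886738931416/(47114693145634345*(((-354442 - 1826486)*(4551585 + 327598)))) = 17012886738931416/(47114693145634345*((-2180928*4879183))) = (17012886738931416/47114693145634345)/(-10641146821824) = (17012886738931416/47114693145634345)*(-1/10641146821824) = -708870280788809/20889765301161662811548747720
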